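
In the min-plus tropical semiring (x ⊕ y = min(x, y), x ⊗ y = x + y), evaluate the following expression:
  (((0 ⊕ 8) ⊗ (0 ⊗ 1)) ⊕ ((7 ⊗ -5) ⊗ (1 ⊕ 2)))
(((0 ⊕ 8) ⊗ (0 ⊗ 1)) ⊕ ((7 ⊗ -5) ⊗ (1 ⊕ 2))) = 1

Expand innermost to outermost. Recall ⊕ takes the minimum of its arguments and ⊗ takes their sum. Working out the expression (((0 ⊕ 8) ⊗ (0 ⊗ 1)) ⊕ ((7 ⊗ -5) ⊗ (1 ⊕ 2))) gives 1.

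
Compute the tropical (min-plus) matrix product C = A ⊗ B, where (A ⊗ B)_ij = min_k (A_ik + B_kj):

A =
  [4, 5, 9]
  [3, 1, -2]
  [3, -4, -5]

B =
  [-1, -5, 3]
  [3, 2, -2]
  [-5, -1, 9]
A ⊗ B =
  [3, -1, 3]
  [-7, -3, -1]
  [-10, -6, -6]

Apply the min-plus product entry-by-entry:
  C[0][0] = min over k of (A[0][0] + B[0][0] = 4 + -1 = 3, A[0][1] + B[1][0] = 5 + 3 = 8, A[0][2] + B[2][0] = 9 + -5 = 4) = 3 (attained at k = 0)
  C[0][1] = min over k of (A[0][0] + B[0][1] = 4 + -5 = -1, A[0][1] + B[1][1] = 5 + 2 = 7, A[0][2] + B[2][1] = 9 + -1 = 8) = -1 (attained at k = 0)
  C[0][2] = min over k of (A[0][0] + B[0][2] = 4 + 3 = 7, A[0][1] + B[1][2] = 5 + -2 = 3, A[0][2] + B[2][2] = 9 + 9 = 18) = 3 (attained at k = 1)
  C[1][0] = min over k of (A[1][0] + B[0][0] = 3 + -1 = 2, A[1][1] + B[1][0] = 1 + 3 = 4, A[1][2] + B[2][0] = -2 + -5 = -7) = -7 (attained at k = 2)
  C[1][1] = min over k of (A[1][0] + B[0][1] = 3 + -5 = -2, A[1][1] + B[1][1] = 1 + 2 = 3, A[1][2] + B[2][1] = -2 + -1 = -3) = -3 (attained at k = 2)
  C[1][2] = min over k of (A[1][0] + B[0][2] = 3 + 3 = 6, A[1][1] + B[1][2] = 1 + -2 = -1, A[1][2] + B[2][2] = -2 + 9 = 7) = -1 (attained at k = 1)
  C[2][0] = min over k of (A[2][0] + B[0][0] = 3 + -1 = 2, A[2][1] + B[1][0] = -4 + 3 = -1, A[2][2] + B[2][0] = -5 + -5 = -10) = -10 (attained at k = 2)
  C[2][1] = min over k of (A[2][0] + B[0][1] = 3 + -5 = -2, A[2][1] + B[1][1] = -4 + 2 = -2, A[2][2] + B[2][1] = -5 + -1 = -6) = -6 (attained at k = 2)
  C[2][2] = min over k of (A[2][0] + B[0][2] = 3 + 3 = 6, A[2][1] + B[1][2] = -4 + -2 = -6, A[2][2] + B[2][2] = -5 + 9 = 4) = -6 (attained at k = 1)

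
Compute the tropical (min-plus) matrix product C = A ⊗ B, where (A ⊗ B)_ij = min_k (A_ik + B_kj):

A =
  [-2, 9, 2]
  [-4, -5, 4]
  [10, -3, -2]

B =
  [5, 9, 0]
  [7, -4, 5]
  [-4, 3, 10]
A ⊗ B =
  [-2, 5, -2]
  [0, -9, -4]
  [-6, -7, 2]

Apply the min-plus product entry-by-entry:
  C[0][0] = min over k of (A[0][0] + B[0][0] = -2 + 5 = 3, A[0][1] + B[1][0] = 9 + 7 = 16, A[0][2] + B[2][0] = 2 + -4 = -2) = -2 (attained at k = 2)
  C[0][1] = min over k of (A[0][0] + B[0][1] = -2 + 9 = 7, A[0][1] + B[1][1] = 9 + -4 = 5, A[0][2] + B[2][1] = 2 + 3 = 5) = 5 (attained at k = 1)
  C[0][2] = min over k of (A[0][0] + B[0][2] = -2 + 0 = -2, A[0][1] + B[1][2] = 9 + 5 = 14, A[0][2] + B[2][2] = 2 + 10 = 12) = -2 (attained at k = 0)
  C[1][0] = min over k of (A[1][0] + B[0][0] = -4 + 5 = 1, A[1][1] + B[1][0] = -5 + 7 = 2, A[1][2] + B[2][0] = 4 + -4 = 0) = 0 (attained at k = 2)
  C[1][1] = min over k of (A[1][0] + B[0][1] = -4 + 9 = 5, A[1][1] + B[1][1] = -5 + -4 = -9, A[1][2] + B[2][1] = 4 + 3 = 7) = -9 (attained at k = 1)
  C[1][2] = min over k of (A[1][0] + B[0][2] = -4 + 0 = -4, A[1][1] + B[1][2] = -5 + 5 = 0, A[1][2] + B[2][2] = 4 + 10 = 14) = -4 (attained at k = 0)
  C[2][0] = min over k of (A[2][0] + B[0][0] = 10 + 5 = 15, A[2][1] + B[1][0] = -3 + 7 = 4, A[2][2] + B[2][0] = -2 + -4 = -6) = -6 (attained at k = 2)
  C[2][1] = min over k of (A[2][0] + B[0][1] = 10 + 9 = 19, A[2][1] + B[1][1] = -3 + -4 = -7, A[2][2] + B[2][1] = -2 + 3 = 1) = -7 (attained at k = 1)
  C[2][2] = min over k of (A[2][0] + B[0][2] = 10 + 0 = 10, A[2][1] + B[1][2] = -3 + 5 = 2, A[2][2] + B[2][2] = -2 + 10 = 8) = 2 (attained at k = 1)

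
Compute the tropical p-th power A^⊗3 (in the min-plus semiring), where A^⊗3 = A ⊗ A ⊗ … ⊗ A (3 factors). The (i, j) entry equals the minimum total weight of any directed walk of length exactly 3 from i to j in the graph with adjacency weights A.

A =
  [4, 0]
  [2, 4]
A^⊗3 =
  [6, 2]
  [4, 6]

Each entry (A^⊗3)_ij equals the minimum over all length-3 walks i = v_0 → v_1 → … → v_3 = j of Σ_t A[v_t][v_{t+1}]. For example, for (i, j) = (0, 1) we minimise over 4 possible intermediate vertex sequences; the minimum is 2, attained along the walk 0 → 1 → 0 → 1.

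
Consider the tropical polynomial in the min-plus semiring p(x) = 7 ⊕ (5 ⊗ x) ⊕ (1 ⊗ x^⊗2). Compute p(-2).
p(-2) = -3

A tropical monomial a ⊗ x^⊗i evaluates to a + i · x. Evaluating each term at x = -2:
  Term 0 contributes 7 + 0 · -2 = 7
  Term 1 contributes 5 + 1 · -2 = 3
  Term 2 contributes 1 + 2 · -2 = -3
p(-2) = ⊕ of these = min[7, 3, -3] = -3.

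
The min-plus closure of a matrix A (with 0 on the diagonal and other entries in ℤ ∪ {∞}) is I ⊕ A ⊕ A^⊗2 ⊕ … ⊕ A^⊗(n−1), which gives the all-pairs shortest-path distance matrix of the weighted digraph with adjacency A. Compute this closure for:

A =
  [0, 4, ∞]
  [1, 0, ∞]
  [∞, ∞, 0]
Closure =
  [0, 4, ∞]
  [1, 0, ∞]
  [∞, ∞, 0]

This is the Floyd-Warshall all-pairs shortest-path computation. For each intermediate vertex k = 0, 1, …, 2, update dist[i][j] ← min(dist[i][j], dist[i][k] + dist[k][j]). The final matrix gives, for each (i, j), the minimum total weight of any directed path from i to j (possibly empty when i = j).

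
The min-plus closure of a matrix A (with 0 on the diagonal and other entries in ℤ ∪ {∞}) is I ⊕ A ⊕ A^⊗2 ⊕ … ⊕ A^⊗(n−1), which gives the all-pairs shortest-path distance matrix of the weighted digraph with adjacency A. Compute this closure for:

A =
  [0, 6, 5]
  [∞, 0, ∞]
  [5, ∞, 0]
Closure =
  [0, 6, 5]
  [∞, 0, ∞]
  [5, 11, 0]

This is the Floyd-Warshall all-pairs shortest-path computation. For each intermediate vertex k = 0, 1, …, 2, update dist[i][j] ← min(dist[i][j], dist[i][k] + dist[k][j]). The final matrix gives, for each (i, j), the minimum total weight of any directed path from i to j (possibly empty when i = j).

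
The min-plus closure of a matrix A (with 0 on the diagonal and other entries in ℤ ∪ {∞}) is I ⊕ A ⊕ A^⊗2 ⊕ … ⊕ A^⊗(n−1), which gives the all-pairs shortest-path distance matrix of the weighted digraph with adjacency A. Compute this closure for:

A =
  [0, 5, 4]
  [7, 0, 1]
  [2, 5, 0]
Closure =
  [0, 5, 4]
  [3, 0, 1]
  [2, 5, 0]

This is the Floyd-Warshall all-pairs shortest-path computation. For each intermediate vertex k = 0, 1, …, 2, update dist[i][j] ← min(dist[i][j], dist[i][k] + dist[k][j]). The final matrix gives, for each (i, j), the minimum total weight of any directed path from i to j (possibly empty when i = j).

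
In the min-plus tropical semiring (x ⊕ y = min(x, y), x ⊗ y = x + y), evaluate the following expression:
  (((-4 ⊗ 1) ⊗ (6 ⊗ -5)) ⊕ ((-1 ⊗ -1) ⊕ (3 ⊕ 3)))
(((-4 ⊗ 1) ⊗ (6 ⊗ -5)) ⊕ ((-1 ⊗ -1) ⊕ (3 ⊕ 3))) = -2

Expand innermost to outermost. Recall ⊕ takes the minimum of its arguments and ⊗ takes their sum. Working out the expression (((-4 ⊗ 1) ⊗ (6 ⊗ -5)) ⊕ ((-1 ⊗ -1) ⊕ (3 ⊕ 3))) gives -2.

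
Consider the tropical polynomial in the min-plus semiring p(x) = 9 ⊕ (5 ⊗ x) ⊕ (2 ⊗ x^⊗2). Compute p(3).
p(3) = 8

A tropical monomial a ⊗ x^⊗i evaluates to a + i · x. Evaluating each term at x = 3:
  Term 0 contributes 9 + 0 · 3 = 9
  Term 1 contributes 5 + 1 · 3 = 8
  Term 2 contributes 2 + 2 · 3 = 8
p(3) = ⊕ of these = min[9, 8, 8] = 8.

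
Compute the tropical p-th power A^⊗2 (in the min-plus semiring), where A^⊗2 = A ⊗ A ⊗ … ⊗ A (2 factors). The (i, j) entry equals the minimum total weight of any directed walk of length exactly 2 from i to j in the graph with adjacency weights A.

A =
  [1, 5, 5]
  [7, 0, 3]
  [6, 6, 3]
A^⊗2 =
  [2, 5, 6]
  [7, 0, 3]
  [7, 6, 6]

Each entry (A^⊗2)_ij equals the minimum over all length-2 walks i = v_0 → v_1 → … → v_2 = j of Σ_t A[v_t][v_{t+1}]. For example, for (i, j) = (0, 2) we minimise over 3 possible intermediate vertex sequences; the minimum is 6, attained along the walk 0 → 0 → 2.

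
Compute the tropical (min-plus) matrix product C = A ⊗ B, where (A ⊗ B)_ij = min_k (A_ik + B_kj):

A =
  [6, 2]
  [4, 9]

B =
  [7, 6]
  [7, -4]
A ⊗ B =
  [9, -2]
  [11, 5]

Apply the min-plus product entry-by-entry:
  C[0][0] = min over k of (A[0][0] + B[0][0] = 6 + 7 = 13, A[0][1] + B[1][0] = 2 + 7 = 9) = 9 (attained at k = 1)
  C[0][1] = min over k of (A[0][0] + B[0][1] = 6 + 6 = 12, A[0][1] + B[1][1] = 2 + -4 = -2) = -2 (attained at k = 1)
  C[1][0] = min over k of (A[1][0] + B[0][0] = 4 + 7 = 11, A[1][1] + B[1][0] = 9 + 7 = 16) = 11 (attained at k = 0)
  C[1][1] = min over k of (A[1][0] + B[0][1] = 4 + 6 = 10, A[1][1] + B[1][1] = 9 + -4 = 5) = 5 (attained at k = 1)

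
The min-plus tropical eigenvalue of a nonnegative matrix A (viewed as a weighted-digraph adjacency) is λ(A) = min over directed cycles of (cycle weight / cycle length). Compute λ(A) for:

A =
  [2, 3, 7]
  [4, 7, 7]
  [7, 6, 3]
λ(A) = 2

Enumerate directed cycles and compute their means (weight / length). Sample:
  cycle 0 → 0: weight = 2, length = 1, mean = 2/1 ≈ 2.000
  cycle 1 → 1: weight = 7, length = 1, mean = 7/1 ≈ 7.000
  cycle 2 → 2: weight = 3, length = 1, mean = 3/1 ≈ 3.000
  cycle 0 → 1 → 0: weight = 7, length = 2, mean = 7/2 ≈ 3.500
  cycle 0 → 2 → 0: weight = 14, length = 2, mean = 14/2 ≈ 7.000
  cycle 1 → 0 → 1: weight = 7, length = 2, mean = 7/2 ≈ 3.500
Minimum mean = 2.000, attained e.g. along the cycle 0 → 0 with weight 2 and length 1. So λ(A) = 2/1 = 2.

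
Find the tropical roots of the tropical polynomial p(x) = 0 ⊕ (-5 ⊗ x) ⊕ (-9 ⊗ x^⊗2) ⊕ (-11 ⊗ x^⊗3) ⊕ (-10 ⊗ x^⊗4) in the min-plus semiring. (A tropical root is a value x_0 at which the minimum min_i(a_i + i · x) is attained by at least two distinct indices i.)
Roots: {-1, 2, 4, 5}

Each tropical root is a break point of the lower envelope of the lines y = a_i + i · x (there are 5 lines, with slopes 0, 1, ..., 4). Only the lines that attain the minimum somewhere contribute to roots; other lines are dominated. Here the surviving (envelope) indices are i = 4, i = 3, i = 2, i = 1, i = 0.
Intersections between consecutive envelope lines give the roots: for adjacent envelope indices i < j the intersection is x = (a_i − a_j) / (j − i). Reading off the sorted break points: {-1, 2, 4, 5}.
Verification: at each break x_0, at least two indices attain the minimum of min_i(a_i + i · x_0).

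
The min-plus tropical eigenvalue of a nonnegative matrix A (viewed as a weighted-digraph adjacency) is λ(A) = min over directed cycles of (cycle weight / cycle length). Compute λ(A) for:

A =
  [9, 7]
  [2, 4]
λ(A) = 4

Enumerate directed cycles and compute their means (weight / length). Sample:
  cycle 0 → 0: weight = 9, length = 1, mean = 9/1 ≈ 9.000
  cycle 1 → 1: weight = 4, length = 1, mean = 4/1 ≈ 4.000
  cycle 0 → 1 → 0: weight = 9, length = 2, mean = 9/2 ≈ 4.500
  cycle 1 → 0 → 1: weight = 9, length = 2, mean = 9/2 ≈ 4.500
Minimum mean = 4.000, attained e.g. along the cycle 1 → 1 with weight 4 and length 1. So λ(A) = 4/1 = 4.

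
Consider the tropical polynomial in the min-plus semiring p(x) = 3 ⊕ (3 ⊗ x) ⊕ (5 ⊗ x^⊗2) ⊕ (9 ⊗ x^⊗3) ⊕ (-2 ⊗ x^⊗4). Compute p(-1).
p(-1) = -6

A tropical monomial a ⊗ x^⊗i evaluates to a + i · x. Evaluating each term at x = -1:
  Term 0 contributes 3 + 0 · -1 = 3
  Term 1 contributes 3 + 1 · -1 = 2
  Term 2 contributes 5 + 2 · -1 = 3
  Term 3 contributes 9 + 3 · -1 = 6
  Term 4 contributes -2 + 4 · -1 = -6
p(-1) = ⊕ of these = min[3, 2, 3, 6, -6] = -6.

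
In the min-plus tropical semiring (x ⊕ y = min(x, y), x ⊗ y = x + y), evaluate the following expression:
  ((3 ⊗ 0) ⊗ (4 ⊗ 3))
((3 ⊗ 0) ⊗ (4 ⊗ 3)) = 10

Expand innermost to outermost. Recall ⊕ takes the minimum of its arguments and ⊗ takes their sum. Working out the expression ((3 ⊗ 0) ⊗ (4 ⊗ 3)) gives 10.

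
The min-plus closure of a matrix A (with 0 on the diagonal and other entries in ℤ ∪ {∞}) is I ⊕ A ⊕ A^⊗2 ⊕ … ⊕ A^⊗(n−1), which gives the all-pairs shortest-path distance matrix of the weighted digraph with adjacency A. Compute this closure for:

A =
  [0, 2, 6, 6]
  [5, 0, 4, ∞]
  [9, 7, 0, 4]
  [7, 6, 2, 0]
Closure =
  [0, 2, 6, 6]
  [5, 0, 4, 8]
  [9, 7, 0, 4]
  [7, 6, 2, 0]

This is the Floyd-Warshall all-pairs shortest-path computation. For each intermediate vertex k = 0, 1, …, 3, update dist[i][j] ← min(dist[i][j], dist[i][k] + dist[k][j]). The final matrix gives, for each (i, j), the minimum total weight of any directed path from i to j (possibly empty when i = j).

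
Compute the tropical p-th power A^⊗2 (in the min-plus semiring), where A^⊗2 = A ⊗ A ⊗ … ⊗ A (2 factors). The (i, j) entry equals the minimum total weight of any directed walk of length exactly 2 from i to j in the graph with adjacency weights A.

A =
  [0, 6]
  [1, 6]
A^⊗2 =
  [0, 6]
  [1, 7]

Each entry (A^⊗2)_ij equals the minimum over all length-2 walks i = v_0 → v_1 → … → v_2 = j of Σ_t A[v_t][v_{t+1}]. For example, for (i, j) = (0, 1) we minimise over 2 possible intermediate vertex sequences; the minimum is 6, attained along the walk 0 → 0 → 1.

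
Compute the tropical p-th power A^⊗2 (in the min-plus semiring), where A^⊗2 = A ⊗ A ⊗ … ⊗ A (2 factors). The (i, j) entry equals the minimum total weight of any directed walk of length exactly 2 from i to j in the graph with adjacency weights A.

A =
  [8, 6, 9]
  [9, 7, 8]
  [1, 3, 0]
A^⊗2 =
  [10, 12, 9]
  [9, 11, 8]
  [1, 3, 0]

Each entry (A^⊗2)_ij equals the minimum over all length-2 walks i = v_0 → v_1 → … → v_2 = j of Σ_t A[v_t][v_{t+1}]. For example, for (i, j) = (0, 2) we minimise over 3 possible intermediate vertex sequences; the minimum is 9, attained along the walk 0 → 2 → 2.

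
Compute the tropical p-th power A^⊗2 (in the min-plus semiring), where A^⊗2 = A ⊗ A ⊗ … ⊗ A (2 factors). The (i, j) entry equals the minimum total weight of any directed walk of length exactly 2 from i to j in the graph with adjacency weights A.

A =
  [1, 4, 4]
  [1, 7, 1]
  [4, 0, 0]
A^⊗2 =
  [2, 4, 4]
  [2, 1, 1]
  [1, 0, 0]

Each entry (A^⊗2)_ij equals the minimum over all length-2 walks i = v_0 → v_1 → … → v_2 = j of Σ_t A[v_t][v_{t+1}]. For example, for (i, j) = (0, 2) we minimise over 3 possible intermediate vertex sequences; the minimum is 4, attained along the walk 0 → 2 → 2.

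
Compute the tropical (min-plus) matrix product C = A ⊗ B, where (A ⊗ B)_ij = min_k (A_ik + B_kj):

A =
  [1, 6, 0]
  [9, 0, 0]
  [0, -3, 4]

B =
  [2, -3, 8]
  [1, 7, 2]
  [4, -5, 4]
A ⊗ B =
  [3, -5, 4]
  [1, -5, 2]
  [-2, -3, -1]

Apply the min-plus product entry-by-entry:
  C[0][0] = min over k of (A[0][0] + B[0][0] = 1 + 2 = 3, A[0][1] + B[1][0] = 6 + 1 = 7, A[0][2] + B[2][0] = 0 + 4 = 4) = 3 (attained at k = 0)
  C[0][1] = min over k of (A[0][0] + B[0][1] = 1 + -3 = -2, A[0][1] + B[1][1] = 6 + 7 = 13, A[0][2] + B[2][1] = 0 + -5 = -5) = -5 (attained at k = 2)
  C[0][2] = min over k of (A[0][0] + B[0][2] = 1 + 8 = 9, A[0][1] + B[1][2] = 6 + 2 = 8, A[0][2] + B[2][2] = 0 + 4 = 4) = 4 (attained at k = 2)
  C[1][0] = min over k of (A[1][0] + B[0][0] = 9 + 2 = 11, A[1][1] + B[1][0] = 0 + 1 = 1, A[1][2] + B[2][0] = 0 + 4 = 4) = 1 (attained at k = 1)
  C[1][1] = min over k of (A[1][0] + B[0][1] = 9 + -3 = 6, A[1][1] + B[1][1] = 0 + 7 = 7, A[1][2] + B[2][1] = 0 + -5 = -5) = -5 (attained at k = 2)
  C[1][2] = min over k of (A[1][0] + B[0][2] = 9 + 8 = 17, A[1][1] + B[1][2] = 0 + 2 = 2, A[1][2] + B[2][2] = 0 + 4 = 4) = 2 (attained at k = 1)
  C[2][0] = min over k of (A[2][0] + B[0][0] = 0 + 2 = 2, A[2][1] + B[1][0] = -3 + 1 = -2, A[2][2] + B[2][0] = 4 + 4 = 8) = -2 (attained at k = 1)
  C[2][1] = min over k of (A[2][0] + B[0][1] = 0 + -3 = -3, A[2][1] + B[1][1] = -3 + 7 = 4, A[2][2] + B[2][1] = 4 + -5 = -1) = -3 (attained at k = 0)
  C[2][2] = min over k of (A[2][0] + B[0][2] = 0 + 8 = 8, A[2][1] + B[1][2] = -3 + 2 = -1, A[2][2] + B[2][2] = 4 + 4 = 8) = -1 (attained at k = 1)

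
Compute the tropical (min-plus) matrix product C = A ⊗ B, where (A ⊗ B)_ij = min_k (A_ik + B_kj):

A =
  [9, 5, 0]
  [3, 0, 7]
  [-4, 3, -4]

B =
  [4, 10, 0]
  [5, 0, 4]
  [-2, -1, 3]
A ⊗ B =
  [-2, -1, 3]
  [5, 0, 3]
  [-6, -5, -4]

Apply the min-plus product entry-by-entry:
  C[0][0] = min over k of (A[0][0] + B[0][0] = 9 + 4 = 13, A[0][1] + B[1][0] = 5 + 5 = 10, A[0][2] + B[2][0] = 0 + -2 = -2) = -2 (attained at k = 2)
  C[0][1] = min over k of (A[0][0] + B[0][1] = 9 + 10 = 19, A[0][1] + B[1][1] = 5 + 0 = 5, A[0][2] + B[2][1] = 0 + -1 = -1) = -1 (attained at k = 2)
  C[0][2] = min over k of (A[0][0] + B[0][2] = 9 + 0 = 9, A[0][1] + B[1][2] = 5 + 4 = 9, A[0][2] + B[2][2] = 0 + 3 = 3) = 3 (attained at k = 2)
  C[1][0] = min over k of (A[1][0] + B[0][0] = 3 + 4 = 7, A[1][1] + B[1][0] = 0 + 5 = 5, A[1][2] + B[2][0] = 7 + -2 = 5) = 5 (attained at k = 1)
  C[1][1] = min over k of (A[1][0] + B[0][1] = 3 + 10 = 13, A[1][1] + B[1][1] = 0 + 0 = 0, A[1][2] + B[2][1] = 7 + -1 = 6) = 0 (attained at k = 1)
  C[1][2] = min over k of (A[1][0] + B[0][2] = 3 + 0 = 3, A[1][1] + B[1][2] = 0 + 4 = 4, A[1][2] + B[2][2] = 7 + 3 = 10) = 3 (attained at k = 0)
  C[2][0] = min over k of (A[2][0] + B[0][0] = -4 + 4 = 0, A[2][1] + B[1][0] = 3 + 5 = 8, A[2][2] + B[2][0] = -4 + -2 = -6) = -6 (attained at k = 2)
  C[2][1] = min over k of (A[2][0] + B[0][1] = -4 + 10 = 6, A[2][1] + B[1][1] = 3 + 0 = 3, A[2][2] + B[2][1] = -4 + -1 = -5) = -5 (attained at k = 2)
  C[2][2] = min over k of (A[2][0] + B[0][2] = -4 + 0 = -4, A[2][1] + B[1][2] = 3 + 4 = 7, A[2][2] + B[2][2] = -4 + 3 = -1) = -4 (attained at k = 0)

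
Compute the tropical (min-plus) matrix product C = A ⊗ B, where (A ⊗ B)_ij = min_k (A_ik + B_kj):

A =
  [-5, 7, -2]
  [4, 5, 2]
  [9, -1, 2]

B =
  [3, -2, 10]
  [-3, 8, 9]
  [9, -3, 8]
A ⊗ B =
  [-2, -7, 5]
  [2, -1, 10]
  [-4, -1, 8]

Apply the min-plus product entry-by-entry:
  C[0][0] = min over k of (A[0][0] + B[0][0] = -5 + 3 = -2, A[0][1] + B[1][0] = 7 + -3 = 4, A[0][2] + B[2][0] = -2 + 9 = 7) = -2 (attained at k = 0)
  C[0][1] = min over k of (A[0][0] + B[0][1] = -5 + -2 = -7, A[0][1] + B[1][1] = 7 + 8 = 15, A[0][2] + B[2][1] = -2 + -3 = -5) = -7 (attained at k = 0)
  C[0][2] = min over k of (A[0][0] + B[0][2] = -5 + 10 = 5, A[0][1] + B[1][2] = 7 + 9 = 16, A[0][2] + B[2][2] = -2 + 8 = 6) = 5 (attained at k = 0)
  C[1][0] = min over k of (A[1][0] + B[0][0] = 4 + 3 = 7, A[1][1] + B[1][0] = 5 + -3 = 2, A[1][2] + B[2][0] = 2 + 9 = 11) = 2 (attained at k = 1)
  C[1][1] = min over k of (A[1][0] + B[0][1] = 4 + -2 = 2, A[1][1] + B[1][1] = 5 + 8 = 13, A[1][2] + B[2][1] = 2 + -3 = -1) = -1 (attained at k = 2)
  C[1][2] = min over k of (A[1][0] + B[0][2] = 4 + 10 = 14, A[1][1] + B[1][2] = 5 + 9 = 14, A[1][2] + B[2][2] = 2 + 8 = 10) = 10 (attained at k = 2)
  C[2][0] = min over k of (A[2][0] + B[0][0] = 9 + 3 = 12, A[2][1] + B[1][0] = -1 + -3 = -4, A[2][2] + B[2][0] = 2 + 9 = 11) = -4 (attained at k = 1)
  C[2][1] = min over k of (A[2][0] + B[0][1] = 9 + -2 = 7, A[2][1] + B[1][1] = -1 + 8 = 7, A[2][2] + B[2][1] = 2 + -3 = -1) = -1 (attained at k = 2)
  C[2][2] = min over k of (A[2][0] + B[0][2] = 9 + 10 = 19, A[2][1] + B[1][2] = -1 + 9 = 8, A[2][2] + B[2][2] = 2 + 8 = 10) = 8 (attained at k = 1)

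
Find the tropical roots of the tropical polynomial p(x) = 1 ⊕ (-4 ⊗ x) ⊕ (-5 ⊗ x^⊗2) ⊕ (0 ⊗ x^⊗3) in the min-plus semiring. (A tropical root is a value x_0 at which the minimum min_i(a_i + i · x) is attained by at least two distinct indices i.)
Roots: {-5, 1, 5}

Each tropical root is a break point of the lower envelope of the lines y = a_i + i · x (there are 4 lines, with slopes 0, 1, ..., 3). Only the lines that attain the minimum somewhere contribute to roots; other lines are dominated. Here the surviving (envelope) indices are i = 3, i = 2, i = 1, i = 0.
Intersections between consecutive envelope lines give the roots: for adjacent envelope indices i < j the intersection is x = (a_i − a_j) / (j − i). Reading off the sorted break points: {-5, 1, 5}.
Verification: at each break x_0, at least two indices attain the minimum of min_i(a_i + i · x_0).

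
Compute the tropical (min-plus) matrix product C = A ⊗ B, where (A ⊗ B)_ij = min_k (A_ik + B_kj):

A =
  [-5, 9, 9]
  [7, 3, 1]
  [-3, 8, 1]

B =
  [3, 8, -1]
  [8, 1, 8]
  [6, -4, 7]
A ⊗ B =
  [-2, 3, -6]
  [7, -3, 6]
  [0, -3, -4]

Apply the min-plus product entry-by-entry:
  C[0][0] = min over k of (A[0][0] + B[0][0] = -5 + 3 = -2, A[0][1] + B[1][0] = 9 + 8 = 17, A[0][2] + B[2][0] = 9 + 6 = 15) = -2 (attained at k = 0)
  C[0][1] = min over k of (A[0][0] + B[0][1] = -5 + 8 = 3, A[0][1] + B[1][1] = 9 + 1 = 10, A[0][2] + B[2][1] = 9 + -4 = 5) = 3 (attained at k = 0)
  C[0][2] = min over k of (A[0][0] + B[0][2] = -5 + -1 = -6, A[0][1] + B[1][2] = 9 + 8 = 17, A[0][2] + B[2][2] = 9 + 7 = 16) = -6 (attained at k = 0)
  C[1][0] = min over k of (A[1][0] + B[0][0] = 7 + 3 = 10, A[1][1] + B[1][0] = 3 + 8 = 11, A[1][2] + B[2][0] = 1 + 6 = 7) = 7 (attained at k = 2)
  C[1][1] = min over k of (A[1][0] + B[0][1] = 7 + 8 = 15, A[1][1] + B[1][1] = 3 + 1 = 4, A[1][2] + B[2][1] = 1 + -4 = -3) = -3 (attained at k = 2)
  C[1][2] = min over k of (A[1][0] + B[0][2] = 7 + -1 = 6, A[1][1] + B[1][2] = 3 + 8 = 11, A[1][2] + B[2][2] = 1 + 7 = 8) = 6 (attained at k = 0)
  C[2][0] = min over k of (A[2][0] + B[0][0] = -3 + 3 = 0, A[2][1] + B[1][0] = 8 + 8 = 16, A[2][2] + B[2][0] = 1 + 6 = 7) = 0 (attained at k = 0)
  C[2][1] = min over k of (A[2][0] + B[0][1] = -3 + 8 = 5, A[2][1] + B[1][1] = 8 + 1 = 9, A[2][2] + B[2][1] = 1 + -4 = -3) = -3 (attained at k = 2)
  C[2][2] = min over k of (A[2][0] + B[0][2] = -3 + -1 = -4, A[2][1] + B[1][2] = 8 + 8 = 16, A[2][2] + B[2][2] = 1 + 7 = 8) = -4 (attained at k = 0)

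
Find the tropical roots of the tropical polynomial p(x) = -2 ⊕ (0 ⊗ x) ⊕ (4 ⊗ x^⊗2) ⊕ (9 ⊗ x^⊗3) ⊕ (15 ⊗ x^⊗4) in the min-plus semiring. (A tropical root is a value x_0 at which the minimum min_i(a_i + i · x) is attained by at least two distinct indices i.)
Roots: {-6, -5, -4, -2}

Each tropical root is a break point of the lower envelope of the lines y = a_i + i · x (there are 5 lines, with slopes 0, 1, ..., 4). Only the lines that attain the minimum somewhere contribute to roots; other lines are dominated. Here the surviving (envelope) indices are i = 4, i = 3, i = 2, i = 1, i = 0.
Intersections between consecutive envelope lines give the roots: for adjacent envelope indices i < j the intersection is x = (a_i − a_j) / (j − i). Reading off the sorted break points: {-6, -5, -4, -2}.
Verification: at each break x_0, at least two indices attain the minimum of min_i(a_i + i · x_0).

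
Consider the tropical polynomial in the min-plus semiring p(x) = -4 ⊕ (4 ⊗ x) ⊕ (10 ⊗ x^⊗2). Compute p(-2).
p(-2) = -4

A tropical monomial a ⊗ x^⊗i evaluates to a + i · x. Evaluating each term at x = -2:
  Term 0 contributes -4 + 0 · -2 = -4
  Term 1 contributes 4 + 1 · -2 = 2
  Term 2 contributes 10 + 2 · -2 = 6
p(-2) = ⊕ of these = min[-4, 2, 6] = -4.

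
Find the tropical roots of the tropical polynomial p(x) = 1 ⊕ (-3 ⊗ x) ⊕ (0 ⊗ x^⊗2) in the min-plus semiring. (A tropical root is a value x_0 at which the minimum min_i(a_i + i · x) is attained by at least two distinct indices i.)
Roots: {-3, 4}

Each tropical root is a break point of the lower envelope of the lines y = a_i + i · x (there are 3 lines, with slopes 0, 1, ..., 2). Only the lines that attain the minimum somewhere contribute to roots; other lines are dominated. Here the surviving (envelope) indices are i = 2, i = 1, i = 0.
Intersections between consecutive envelope lines give the roots: for adjacent envelope indices i < j the intersection is x = (a_i − a_j) / (j − i). Reading off the sorted break points: {-3, 4}.
Verification: at each break x_0, at least two indices attain the minimum of min_i(a_i + i · x_0).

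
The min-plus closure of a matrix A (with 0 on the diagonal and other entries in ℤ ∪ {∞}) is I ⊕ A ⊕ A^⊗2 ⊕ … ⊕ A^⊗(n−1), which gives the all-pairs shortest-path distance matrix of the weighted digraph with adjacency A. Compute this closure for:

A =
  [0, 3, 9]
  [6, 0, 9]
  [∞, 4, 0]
Closure =
  [0, 3, 9]
  [6, 0, 9]
  [10, 4, 0]

This is the Floyd-Warshall all-pairs shortest-path computation. For each intermediate vertex k = 0, 1, …, 2, update dist[i][j] ← min(dist[i][j], dist[i][k] + dist[k][j]). The final matrix gives, for each (i, j), the minimum total weight of any directed path from i to j (possibly empty when i = j).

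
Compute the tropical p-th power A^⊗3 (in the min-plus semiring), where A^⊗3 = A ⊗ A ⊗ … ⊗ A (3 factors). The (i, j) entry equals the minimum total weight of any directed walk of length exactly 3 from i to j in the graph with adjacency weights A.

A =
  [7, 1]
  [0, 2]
A^⊗3 =
  [3, 2]
  [1, 3]

Each entry (A^⊗3)_ij equals the minimum over all length-3 walks i = v_0 → v_1 → … → v_3 = j of Σ_t A[v_t][v_{t+1}]. For example, for (i, j) = (0, 1) we minimise over 4 possible intermediate vertex sequences; the minimum is 2, attained along the walk 0 → 1 → 0 → 1.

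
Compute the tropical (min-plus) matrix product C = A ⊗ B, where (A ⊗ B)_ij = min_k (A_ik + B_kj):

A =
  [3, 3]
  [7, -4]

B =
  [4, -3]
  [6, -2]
A ⊗ B =
  [7, 0]
  [2, -6]

Apply the min-plus product entry-by-entry:
  C[0][0] = min over k of (A[0][0] + B[0][0] = 3 + 4 = 7, A[0][1] + B[1][0] = 3 + 6 = 9) = 7 (attained at k = 0)
  C[0][1] = min over k of (A[0][0] + B[0][1] = 3 + -3 = 0, A[0][1] + B[1][1] = 3 + -2 = 1) = 0 (attained at k = 0)
  C[1][0] = min over k of (A[1][0] + B[0][0] = 7 + 4 = 11, A[1][1] + B[1][0] = -4 + 6 = 2) = 2 (attained at k = 1)
  C[1][1] = min over k of (A[1][0] + B[0][1] = 7 + -3 = 4, A[1][1] + B[1][1] = -4 + -2 = -6) = -6 (attained at k = 1)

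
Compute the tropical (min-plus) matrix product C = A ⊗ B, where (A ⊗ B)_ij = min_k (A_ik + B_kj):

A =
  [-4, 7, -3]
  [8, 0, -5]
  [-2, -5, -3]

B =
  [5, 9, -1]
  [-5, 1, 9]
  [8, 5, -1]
A ⊗ B =
  [1, 2, -5]
  [-5, 0, -6]
  [-10, -4, -4]

Apply the min-plus product entry-by-entry:
  C[0][0] = min over k of (A[0][0] + B[0][0] = -4 + 5 = 1, A[0][1] + B[1][0] = 7 + -5 = 2, A[0][2] + B[2][0] = -3 + 8 = 5) = 1 (attained at k = 0)
  C[0][1] = min over k of (A[0][0] + B[0][1] = -4 + 9 = 5, A[0][1] + B[1][1] = 7 + 1 = 8, A[0][2] + B[2][1] = -3 + 5 = 2) = 2 (attained at k = 2)
  C[0][2] = min over k of (A[0][0] + B[0][2] = -4 + -1 = -5, A[0][1] + B[1][2] = 7 + 9 = 16, A[0][2] + B[2][2] = -3 + -1 = -4) = -5 (attained at k = 0)
  C[1][0] = min over k of (A[1][0] + B[0][0] = 8 + 5 = 13, A[1][1] + B[1][0] = 0 + -5 = -5, A[1][2] + B[2][0] = -5 + 8 = 3) = -5 (attained at k = 1)
  C[1][1] = min over k of (A[1][0] + B[0][1] = 8 + 9 = 17, A[1][1] + B[1][1] = 0 + 1 = 1, A[1][2] + B[2][1] = -5 + 5 = 0) = 0 (attained at k = 2)
  C[1][2] = min over k of (A[1][0] + B[0][2] = 8 + -1 = 7, A[1][1] + B[1][2] = 0 + 9 = 9, A[1][2] + B[2][2] = -5 + -1 = -6) = -6 (attained at k = 2)
  C[2][0] = min over k of (A[2][0] + B[0][0] = -2 + 5 = 3, A[2][1] + B[1][0] = -5 + -5 = -10, A[2][2] + B[2][0] = -3 + 8 = 5) = -10 (attained at k = 1)
  C[2][1] = min over k of (A[2][0] + B[0][1] = -2 + 9 = 7, A[2][1] + B[1][1] = -5 + 1 = -4, A[2][2] + B[2][1] = -3 + 5 = 2) = -4 (attained at k = 1)
  C[2][2] = min over k of (A[2][0] + B[0][2] = -2 + -1 = -3, A[2][1] + B[1][2] = -5 + 9 = 4, A[2][2] + B[2][2] = -3 + -1 = -4) = -4 (attained at k = 2)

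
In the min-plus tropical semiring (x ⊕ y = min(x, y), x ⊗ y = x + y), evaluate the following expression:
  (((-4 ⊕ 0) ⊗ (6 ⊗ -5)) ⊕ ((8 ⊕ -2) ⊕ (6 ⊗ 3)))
(((-4 ⊕ 0) ⊗ (6 ⊗ -5)) ⊕ ((8 ⊕ -2) ⊕ (6 ⊗ 3))) = -3

Expand innermost to outermost. Recall ⊕ takes the minimum of its arguments and ⊗ takes their sum. Working out the expression (((-4 ⊕ 0) ⊗ (6 ⊗ -5)) ⊕ ((8 ⊕ -2) ⊕ (6 ⊗ 3))) gives -3.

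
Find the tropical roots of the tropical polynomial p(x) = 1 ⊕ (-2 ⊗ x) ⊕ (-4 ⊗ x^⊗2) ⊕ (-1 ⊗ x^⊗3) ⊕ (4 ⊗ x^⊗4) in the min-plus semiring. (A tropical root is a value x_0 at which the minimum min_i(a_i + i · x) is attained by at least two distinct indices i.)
Roots: {-5, -3, 2, 3}

Each tropical root is a break point of the lower envelope of the lines y = a_i + i · x (there are 5 lines, with slopes 0, 1, ..., 4). Only the lines that attain the minimum somewhere contribute to roots; other lines are dominated. Here the surviving (envelope) indices are i = 4, i = 3, i = 2, i = 1, i = 0.
Intersections between consecutive envelope lines give the roots: for adjacent envelope indices i < j the intersection is x = (a_i − a_j) / (j − i). Reading off the sorted break points: {-5, -3, 2, 3}.
Verification: at each break x_0, at least two indices attain the minimum of min_i(a_i + i · x_0).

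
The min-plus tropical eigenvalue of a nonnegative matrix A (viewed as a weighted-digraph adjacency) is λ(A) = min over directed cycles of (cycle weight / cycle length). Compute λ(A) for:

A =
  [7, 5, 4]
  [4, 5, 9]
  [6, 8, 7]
λ(A) = 9/2

Enumerate directed cycles and compute their means (weight / length). Sample:
  cycle 0 → 0: weight = 7, length = 1, mean = 7/1 ≈ 7.000
  cycle 1 → 1: weight = 5, length = 1, mean = 5/1 ≈ 5.000
  cycle 2 → 2: weight = 7, length = 1, mean = 7/1 ≈ 7.000
  cycle 0 → 1 → 0: weight = 9, length = 2, mean = 9/2 ≈ 4.500
  cycle 0 → 2 → 0: weight = 10, length = 2, mean = 10/2 ≈ 5.000
  cycle 1 → 0 → 1: weight = 9, length = 2, mean = 9/2 ≈ 4.500
Minimum mean = 4.500, attained e.g. along the cycle 0 → 1 → 0 with weight 9 and length 2. So λ(A) = 9/2 = 9/2.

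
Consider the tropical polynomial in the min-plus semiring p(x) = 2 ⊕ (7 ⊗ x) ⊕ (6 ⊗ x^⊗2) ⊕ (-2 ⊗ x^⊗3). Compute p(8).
p(8) = 2

A tropical monomial a ⊗ x^⊗i evaluates to a + i · x. Evaluating each term at x = 8:
  Term 0 contributes 2 + 0 · 8 = 2
  Term 1 contributes 7 + 1 · 8 = 15
  Term 2 contributes 6 + 2 · 8 = 22
  Term 3 contributes -2 + 3 · 8 = 22
p(8) = ⊕ of these = min[2, 15, 22, 22] = 2.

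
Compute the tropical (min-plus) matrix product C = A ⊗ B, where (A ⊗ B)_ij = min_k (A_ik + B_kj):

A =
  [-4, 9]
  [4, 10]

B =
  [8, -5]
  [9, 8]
A ⊗ B =
  [4, -9]
  [12, -1]

Apply the min-plus product entry-by-entry:
  C[0][0] = min over k of (A[0][0] + B[0][0] = -4 + 8 = 4, A[0][1] + B[1][0] = 9 + 9 = 18) = 4 (attained at k = 0)
  C[0][1] = min over k of (A[0][0] + B[0][1] = -4 + -5 = -9, A[0][1] + B[1][1] = 9 + 8 = 17) = -9 (attained at k = 0)
  C[1][0] = min over k of (A[1][0] + B[0][0] = 4 + 8 = 12, A[1][1] + B[1][0] = 10 + 9 = 19) = 12 (attained at k = 0)
  C[1][1] = min over k of (A[1][0] + B[0][1] = 4 + -5 = -1, A[1][1] + B[1][1] = 10 + 8 = 18) = -1 (attained at k = 0)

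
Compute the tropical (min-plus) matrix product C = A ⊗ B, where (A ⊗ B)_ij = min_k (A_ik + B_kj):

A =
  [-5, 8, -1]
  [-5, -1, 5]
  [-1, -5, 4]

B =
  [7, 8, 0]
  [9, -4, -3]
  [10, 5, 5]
A ⊗ B =
  [2, 3, -5]
  [2, -5, -5]
  [4, -9, -8]

Apply the min-plus product entry-by-entry:
  C[0][0] = min over k of (A[0][0] + B[0][0] = -5 + 7 = 2, A[0][1] + B[1][0] = 8 + 9 = 17, A[0][2] + B[2][0] = -1 + 10 = 9) = 2 (attained at k = 0)
  C[0][1] = min over k of (A[0][0] + B[0][1] = -5 + 8 = 3, A[0][1] + B[1][1] = 8 + -4 = 4, A[0][2] + B[2][1] = -1 + 5 = 4) = 3 (attained at k = 0)
  C[0][2] = min over k of (A[0][0] + B[0][2] = -5 + 0 = -5, A[0][1] + B[1][2] = 8 + -3 = 5, A[0][2] + B[2][2] = -1 + 5 = 4) = -5 (attained at k = 0)
  C[1][0] = min over k of (A[1][0] + B[0][0] = -5 + 7 = 2, A[1][1] + B[1][0] = -1 + 9 = 8, A[1][2] + B[2][0] = 5 + 10 = 15) = 2 (attained at k = 0)
  C[1][1] = min over k of (A[1][0] + B[0][1] = -5 + 8 = 3, A[1][1] + B[1][1] = -1 + -4 = -5, A[1][2] + B[2][1] = 5 + 5 = 10) = -5 (attained at k = 1)
  C[1][2] = min over k of (A[1][0] + B[0][2] = -5 + 0 = -5, A[1][1] + B[1][2] = -1 + -3 = -4, A[1][2] + B[2][2] = 5 + 5 = 10) = -5 (attained at k = 0)
  C[2][0] = min over k of (A[2][0] + B[0][0] = -1 + 7 = 6, A[2][1] + B[1][0] = -5 + 9 = 4, A[2][2] + B[2][0] = 4 + 10 = 14) = 4 (attained at k = 1)
  C[2][1] = min over k of (A[2][0] + B[0][1] = -1 + 8 = 7, A[2][1] + B[1][1] = -5 + -4 = -9, A[2][2] + B[2][1] = 4 + 5 = 9) = -9 (attained at k = 1)
  C[2][2] = min over k of (A[2][0] + B[0][2] = -1 + 0 = -1, A[2][1] + B[1][2] = -5 + -3 = -8, A[2][2] + B[2][2] = 4 + 5 = 9) = -8 (attained at k = 1)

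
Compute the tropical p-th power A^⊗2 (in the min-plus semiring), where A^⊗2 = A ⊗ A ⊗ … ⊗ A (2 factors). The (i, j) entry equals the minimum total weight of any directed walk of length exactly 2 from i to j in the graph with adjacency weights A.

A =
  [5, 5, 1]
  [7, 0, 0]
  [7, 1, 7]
A^⊗2 =
  [8, 2, 5]
  [7, 0, 0]
  [8, 1, 1]

Each entry (A^⊗2)_ij equals the minimum over all length-2 walks i = v_0 → v_1 → … → v_2 = j of Σ_t A[v_t][v_{t+1}]. For example, for (i, j) = (0, 2) we minimise over 3 possible intermediate vertex sequences; the minimum is 5, attained along the walk 0 → 1 → 2.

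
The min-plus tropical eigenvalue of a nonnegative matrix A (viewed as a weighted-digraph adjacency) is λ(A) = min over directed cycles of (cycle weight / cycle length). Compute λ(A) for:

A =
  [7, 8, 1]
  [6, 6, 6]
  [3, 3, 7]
λ(A) = 2

Enumerate directed cycles and compute their means (weight / length). Sample:
  cycle 0 → 0: weight = 7, length = 1, mean = 7/1 ≈ 7.000
  cycle 1 → 1: weight = 6, length = 1, mean = 6/1 ≈ 6.000
  cycle 2 → 2: weight = 7, length = 1, mean = 7/1 ≈ 7.000
  cycle 0 → 1 → 0: weight = 14, length = 2, mean = 14/2 ≈ 7.000
  cycle 0 → 2 → 0: weight = 4, length = 2, mean = 4/2 ≈ 2.000
  cycle 1 → 0 → 1: weight = 14, length = 2, mean = 14/2 ≈ 7.000
Minimum mean = 2.000, attained e.g. along the cycle 0 → 2 → 0 with weight 4 and length 2. So λ(A) = 4/2 = 2.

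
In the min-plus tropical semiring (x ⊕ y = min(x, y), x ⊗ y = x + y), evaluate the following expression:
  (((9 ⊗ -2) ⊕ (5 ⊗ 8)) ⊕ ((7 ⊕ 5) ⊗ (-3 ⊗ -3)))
(((9 ⊗ -2) ⊕ (5 ⊗ 8)) ⊕ ((7 ⊕ 5) ⊗ (-3 ⊗ -3))) = -1

Expand innermost to outermost. Recall ⊕ takes the minimum of its arguments and ⊗ takes their sum. Working out the expression (((9 ⊗ -2) ⊕ (5 ⊗ 8)) ⊕ ((7 ⊕ 5) ⊗ (-3 ⊗ -3))) gives -1.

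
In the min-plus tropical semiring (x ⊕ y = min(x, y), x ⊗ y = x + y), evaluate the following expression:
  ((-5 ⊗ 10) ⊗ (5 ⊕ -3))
((-5 ⊗ 10) ⊗ (5 ⊕ -3)) = 2

Expand innermost to outermost. Recall ⊕ takes the minimum of its arguments and ⊗ takes their sum. Working out the expression ((-5 ⊗ 10) ⊗ (5 ⊕ -3)) gives 2.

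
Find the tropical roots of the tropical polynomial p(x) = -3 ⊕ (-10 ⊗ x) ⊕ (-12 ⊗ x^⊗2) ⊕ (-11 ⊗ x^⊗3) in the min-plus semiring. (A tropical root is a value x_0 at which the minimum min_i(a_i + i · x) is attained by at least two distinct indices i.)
Roots: {-1, 2, 7}

Each tropical root is a break point of the lower envelope of the lines y = a_i + i · x (there are 4 lines, with slopes 0, 1, ..., 3). Only the lines that attain the minimum somewhere contribute to roots; other lines are dominated. Here the surviving (envelope) indices are i = 3, i = 2, i = 1, i = 0.
Intersections between consecutive envelope lines give the roots: for adjacent envelope indices i < j the intersection is x = (a_i − a_j) / (j − i). Reading off the sorted break points: {-1, 2, 7}.
Verification: at each break x_0, at least two indices attain the minimum of min_i(a_i + i · x_0).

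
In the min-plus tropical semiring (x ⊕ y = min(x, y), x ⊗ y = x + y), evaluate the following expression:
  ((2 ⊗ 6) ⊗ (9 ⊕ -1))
((2 ⊗ 6) ⊗ (9 ⊕ -1)) = 7

Expand innermost to outermost. Recall ⊕ takes the minimum of its arguments and ⊗ takes their sum. Working out the expression ((2 ⊗ 6) ⊗ (9 ⊕ -1)) gives 7.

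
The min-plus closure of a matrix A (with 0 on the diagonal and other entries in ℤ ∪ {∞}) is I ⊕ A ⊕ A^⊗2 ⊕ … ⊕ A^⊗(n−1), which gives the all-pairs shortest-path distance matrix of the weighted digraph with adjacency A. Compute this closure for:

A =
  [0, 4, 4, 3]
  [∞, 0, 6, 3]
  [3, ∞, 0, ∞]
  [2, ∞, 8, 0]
Closure =
  [0, 4, 4, 3]
  [5, 0, 6, 3]
  [3, 7, 0, 6]
  [2, 6, 6, 0]

This is the Floyd-Warshall all-pairs shortest-path computation. For each intermediate vertex k = 0, 1, …, 3, update dist[i][j] ← min(dist[i][j], dist[i][k] + dist[k][j]). The final matrix gives, for each (i, j), the minimum total weight of any directed path from i to j (possibly empty when i = j).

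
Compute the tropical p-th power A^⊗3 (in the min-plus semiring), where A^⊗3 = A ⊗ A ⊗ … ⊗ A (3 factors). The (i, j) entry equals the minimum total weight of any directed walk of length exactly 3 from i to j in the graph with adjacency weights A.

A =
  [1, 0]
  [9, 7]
A^⊗3 =
  [3, 2]
  [11, 10]

Each entry (A^⊗3)_ij equals the minimum over all length-3 walks i = v_0 → v_1 → … → v_3 = j of Σ_t A[v_t][v_{t+1}]. For example, for (i, j) = (0, 1) we minimise over 4 possible intermediate vertex sequences; the minimum is 2, attained along the walk 0 → 0 → 0 → 1.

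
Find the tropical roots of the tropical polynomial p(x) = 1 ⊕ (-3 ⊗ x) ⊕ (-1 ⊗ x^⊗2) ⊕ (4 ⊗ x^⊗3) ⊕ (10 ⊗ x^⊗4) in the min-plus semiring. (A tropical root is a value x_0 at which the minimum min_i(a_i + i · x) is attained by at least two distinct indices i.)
Roots: {-6, -5, -2, 4}

Each tropical root is a break point of the lower envelope of the lines y = a_i + i · x (there are 5 lines, with slopes 0, 1, ..., 4). Only the lines that attain the minimum somewhere contribute to roots; other lines are dominated. Here the surviving (envelope) indices are i = 4, i = 3, i = 2, i = 1, i = 0.
Intersections between consecutive envelope lines give the roots: for adjacent envelope indices i < j the intersection is x = (a_i − a_j) / (j − i). Reading off the sorted break points: {-6, -5, -2, 4}.
Verification: at each break x_0, at least two indices attain the minimum of min_i(a_i + i · x_0).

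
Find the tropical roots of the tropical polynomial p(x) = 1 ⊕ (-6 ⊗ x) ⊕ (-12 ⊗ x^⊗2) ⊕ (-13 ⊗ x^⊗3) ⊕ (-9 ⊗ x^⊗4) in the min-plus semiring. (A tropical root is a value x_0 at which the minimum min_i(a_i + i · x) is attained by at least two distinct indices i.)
Roots: {-4, 1, 6, 7}

Each tropical root is a break point of the lower envelope of the lines y = a_i + i · x (there are 5 lines, with slopes 0, 1, ..., 4). Only the lines that attain the minimum somewhere contribute to roots; other lines are dominated. Here the surviving (envelope) indices are i = 4, i = 3, i = 2, i = 1, i = 0.
Intersections between consecutive envelope lines give the roots: for adjacent envelope indices i < j the intersection is x = (a_i − a_j) / (j − i). Reading off the sorted break points: {-4, 1, 6, 7}.
Verification: at each break x_0, at least two indices attain the minimum of min_i(a_i + i · x_0).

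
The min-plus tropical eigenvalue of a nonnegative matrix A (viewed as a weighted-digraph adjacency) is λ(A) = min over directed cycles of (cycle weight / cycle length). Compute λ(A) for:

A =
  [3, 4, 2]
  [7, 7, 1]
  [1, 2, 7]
λ(A) = 3/2

Enumerate directed cycles and compute their means (weight / length). Sample:
  cycle 0 → 0: weight = 3, length = 1, mean = 3/1 ≈ 3.000
  cycle 1 → 1: weight = 7, length = 1, mean = 7/1 ≈ 7.000
  cycle 2 → 2: weight = 7, length = 1, mean = 7/1 ≈ 7.000
  cycle 0 → 1 → 0: weight = 11, length = 2, mean = 11/2 ≈ 5.500
  cycle 0 → 2 → 0: weight = 3, length = 2, mean = 3/2 ≈ 1.500
  cycle 1 → 0 → 1: weight = 11, length = 2, mean = 11/2 ≈ 5.500
Minimum mean = 1.500, attained e.g. along the cycle 0 → 2 → 0 with weight 3 and length 2. So λ(A) = 3/2 = 3/2.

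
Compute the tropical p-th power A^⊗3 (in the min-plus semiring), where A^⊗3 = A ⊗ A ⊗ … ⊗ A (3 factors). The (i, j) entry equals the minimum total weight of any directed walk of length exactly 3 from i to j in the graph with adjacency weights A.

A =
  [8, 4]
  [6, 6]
A^⊗3 =
  [16, 14]
  [16, 16]

Each entry (A^⊗3)_ij equals the minimum over all length-3 walks i = v_0 → v_1 → … → v_3 = j of Σ_t A[v_t][v_{t+1}]. For example, for (i, j) = (0, 1) we minimise over 4 possible intermediate vertex sequences; the minimum is 14, attained along the walk 0 → 1 → 0 → 1.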